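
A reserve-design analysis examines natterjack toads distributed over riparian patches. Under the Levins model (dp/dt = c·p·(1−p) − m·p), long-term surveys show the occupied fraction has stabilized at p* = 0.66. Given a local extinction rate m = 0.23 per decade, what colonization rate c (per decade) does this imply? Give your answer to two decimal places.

At equilibrium c(1−p*) = m, so c = m/(1−p*).
c = 0.23/(1 − 0.66) = 0.23/0.3400 = 0.6765.

0.68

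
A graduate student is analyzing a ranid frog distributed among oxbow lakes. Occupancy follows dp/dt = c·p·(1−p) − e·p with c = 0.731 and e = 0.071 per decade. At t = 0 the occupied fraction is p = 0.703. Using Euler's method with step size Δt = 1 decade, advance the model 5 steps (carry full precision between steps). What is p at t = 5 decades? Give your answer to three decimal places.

Update rule: p ← p + [c·p·(1−p) − e·p]·Δt with Δt = 1.
p: 0.70300 → 0.80571  (Δp = +0.10271)
p: 0.80571 → 0.86294  (Δp = +0.05722)
p: 0.86294 → 0.88813  (Δp = +0.02519)
p: 0.88813 → 0.89770  (Δp = +0.00957)
p: 0.89770 → 0.90109  (Δp = +0.00339)

0.901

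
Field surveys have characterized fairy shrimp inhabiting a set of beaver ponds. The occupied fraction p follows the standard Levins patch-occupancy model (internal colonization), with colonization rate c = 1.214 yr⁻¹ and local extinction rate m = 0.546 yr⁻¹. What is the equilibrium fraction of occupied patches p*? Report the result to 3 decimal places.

0.550

Setting dp/dt = 0 and dividing through by p* gives c·(1−p*) = m.
So p* = 1 − m/c = 1 − 0.546/1.214 = 1 − 0.4498 = 0.5502.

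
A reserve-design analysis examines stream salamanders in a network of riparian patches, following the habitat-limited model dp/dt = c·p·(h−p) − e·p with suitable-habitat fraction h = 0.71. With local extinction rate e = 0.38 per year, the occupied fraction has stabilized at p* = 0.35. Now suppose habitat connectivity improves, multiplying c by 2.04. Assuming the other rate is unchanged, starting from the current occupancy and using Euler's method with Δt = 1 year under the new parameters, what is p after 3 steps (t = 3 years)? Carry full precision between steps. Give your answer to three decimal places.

Balance c(h−p*) = e gives c = e/(0.71 − 0.35000) = 0.38/0.36000 = 1.05556.
Starting from p₀ = 0.35000; update p ← p + (dp/dt)·Δt with the new parameters.
step 1: Δp = +0.13832, p = 0.48832
step 2: Δp = +0.04754, p = 0.53586
step 3: Δp = -0.00269, p = 0.53317

0.533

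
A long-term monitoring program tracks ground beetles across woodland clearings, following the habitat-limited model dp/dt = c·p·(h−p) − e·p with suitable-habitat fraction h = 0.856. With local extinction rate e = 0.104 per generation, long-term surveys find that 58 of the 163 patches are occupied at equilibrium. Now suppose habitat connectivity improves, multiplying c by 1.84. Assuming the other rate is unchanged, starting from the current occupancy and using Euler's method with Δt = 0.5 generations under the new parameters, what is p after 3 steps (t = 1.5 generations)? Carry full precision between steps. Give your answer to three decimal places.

0.401

Observed p* = 58/163 = 0.35583.
Balance c(h−p*) = e gives c = e/(0.856 − 0.35583) = 0.104/0.50017 = 0.20793.
Starting from p₀ = 0.35583; update p ← p + (dp/dt)·Δt with the new parameters.
t = 0.5: p = 0.35583 + (+0.01554) = 0.37137
t = 1: p = 0.37137 + (+0.01512) = 0.38649
t = 1.5: p = 0.38649 + (+0.01462) = 0.40110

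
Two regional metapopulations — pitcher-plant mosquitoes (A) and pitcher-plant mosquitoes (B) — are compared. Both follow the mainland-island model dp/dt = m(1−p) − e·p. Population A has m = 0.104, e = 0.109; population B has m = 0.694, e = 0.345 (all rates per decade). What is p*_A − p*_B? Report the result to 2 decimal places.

-0.18

A: p*_A = m/(m+e) = 0.104/0.2130 = 0.4883.
B: p*_B = 0.694/1.0390 = 0.6679.
p*_A − p*_B = 0.4883 − 0.6679 = -0.1797.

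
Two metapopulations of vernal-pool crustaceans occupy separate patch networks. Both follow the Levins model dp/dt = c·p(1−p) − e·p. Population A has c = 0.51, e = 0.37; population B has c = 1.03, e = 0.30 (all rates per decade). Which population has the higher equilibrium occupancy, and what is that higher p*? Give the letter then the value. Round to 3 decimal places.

A: p*_A = 1 − 0.37/0.51 = 0.2745.
B: p*_B = 1 − 0.30/1.03 = 0.7087.
B is higher at 0.7087.

B, 0.709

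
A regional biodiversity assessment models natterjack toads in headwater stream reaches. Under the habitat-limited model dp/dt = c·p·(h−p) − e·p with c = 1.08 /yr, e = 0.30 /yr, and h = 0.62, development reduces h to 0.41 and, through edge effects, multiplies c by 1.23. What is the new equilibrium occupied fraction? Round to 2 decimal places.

0.18

Before: p* = h − e/c = 0.62 − 0.30/1.08 = 0.62 − 0.2778 = 0.3422.
After: c = 1.3284, e = 0.3, h = 0.41; p* = 0.41 − 0.3/1.3284 = 0.1842.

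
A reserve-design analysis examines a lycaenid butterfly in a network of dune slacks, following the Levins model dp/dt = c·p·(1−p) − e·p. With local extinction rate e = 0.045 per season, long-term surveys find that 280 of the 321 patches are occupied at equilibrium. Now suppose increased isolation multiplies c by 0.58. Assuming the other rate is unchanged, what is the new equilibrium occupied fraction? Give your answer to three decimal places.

0.780

Observed p* = 280/321 = 0.87227.
Balance c(1−p*) = e gives c = e/(1 − 0.87227) = 0.045/0.12773 = 0.35231.
New p* = 1 − e/c = 1 − 0.04500/0.20434 = 0.77978.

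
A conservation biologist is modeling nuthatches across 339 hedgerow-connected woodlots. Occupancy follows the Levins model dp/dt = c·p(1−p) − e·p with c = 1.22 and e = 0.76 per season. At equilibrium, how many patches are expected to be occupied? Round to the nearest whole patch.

p* = 1 − e/c = 1 − 0.76/1.22 = 0.3770.
Expected occupied patches = N × p* = 339 × 0.3770 = 127.82 ≈ 128.

128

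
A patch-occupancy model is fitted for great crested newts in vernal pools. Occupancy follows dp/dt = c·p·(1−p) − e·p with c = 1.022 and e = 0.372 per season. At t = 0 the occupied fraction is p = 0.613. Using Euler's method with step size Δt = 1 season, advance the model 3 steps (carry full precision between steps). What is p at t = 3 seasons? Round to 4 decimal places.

0.6349

Update rule: p ← p + [c·p·(1−p) − e·p]·Δt with Δt = 1.
step 1: Δp = +0.01441, p = 0.62741
step 2: Δp = +0.00551, p = 0.63292
step 3: Δp = +0.00199, p = 0.63492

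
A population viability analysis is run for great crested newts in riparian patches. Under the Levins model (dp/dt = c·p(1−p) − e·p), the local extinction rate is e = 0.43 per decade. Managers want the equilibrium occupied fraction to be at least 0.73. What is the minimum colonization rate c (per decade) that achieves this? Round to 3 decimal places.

1.593

p* = 1 − e/c ≥ 0.73 requires e/c ≤ 0.2700, i.e. c ≥ e/0.2700.
c_min = 0.43/0.2700 = 1.5926.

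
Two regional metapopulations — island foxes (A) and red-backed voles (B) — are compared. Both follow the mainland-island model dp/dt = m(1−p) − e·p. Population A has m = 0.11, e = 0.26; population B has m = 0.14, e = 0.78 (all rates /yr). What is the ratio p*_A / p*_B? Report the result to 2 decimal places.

A: p*_A = m/(m+e) = 0.11/0.3700 = 0.2973.
B: p*_B = 0.14/0.9200 = 0.1522.
p*_A / p*_B = 0.2973/0.1522 = 1.9537.

1.95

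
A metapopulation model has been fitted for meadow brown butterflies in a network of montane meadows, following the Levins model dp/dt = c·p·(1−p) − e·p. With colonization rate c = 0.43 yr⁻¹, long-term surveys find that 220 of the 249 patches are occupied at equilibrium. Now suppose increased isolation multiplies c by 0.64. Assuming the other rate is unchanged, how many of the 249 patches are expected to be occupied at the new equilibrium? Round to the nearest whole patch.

204

Observed p* = 220/249 = 0.88353.
Balance c(1−p*) = e gives e = 0.43×(1 − 0.88353) = 0.05008.
New p* = 1 − e/c = 1 − 0.05008/0.27520 = 0.81802.
Expected occupied = 249 × 0.81802 = 203.69 ≈ 204.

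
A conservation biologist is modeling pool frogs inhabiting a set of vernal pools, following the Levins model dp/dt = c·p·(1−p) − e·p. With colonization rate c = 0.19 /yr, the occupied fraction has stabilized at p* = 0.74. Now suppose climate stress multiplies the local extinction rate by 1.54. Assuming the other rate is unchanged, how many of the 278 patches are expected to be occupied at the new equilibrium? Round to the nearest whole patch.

Balance c(1−p*) = e gives e = 0.19×(1 − 0.74000) = 0.04940.
New p* = 1 − e/c = 1 − 0.07608/0.19000 = 0.59958.
Expected occupied = 278 × 0.59958 = 166.68 ≈ 167.

167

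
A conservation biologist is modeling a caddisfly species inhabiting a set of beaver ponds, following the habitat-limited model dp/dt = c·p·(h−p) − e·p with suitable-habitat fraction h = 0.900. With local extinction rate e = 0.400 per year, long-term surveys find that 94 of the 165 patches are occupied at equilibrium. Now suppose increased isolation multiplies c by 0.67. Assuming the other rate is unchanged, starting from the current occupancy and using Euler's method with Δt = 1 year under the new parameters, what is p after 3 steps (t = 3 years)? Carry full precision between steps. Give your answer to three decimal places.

0.440

Observed p* = 94/165 = 0.56970.
Balance c(h−p*) = e gives c = e/(0.9 − 0.56970) = 0.400/0.33030 = 1.21101.
Starting from p₀ = 0.56970; update p ← p + (dp/dt)·Δt with the new parameters.
t = 1: p = 0.56970 + (-0.07520) = 0.49450
t = 2: p = 0.49450 + (-0.03510) = 0.45940
t = 3: p = 0.45940 + (-0.01953) = 0.43987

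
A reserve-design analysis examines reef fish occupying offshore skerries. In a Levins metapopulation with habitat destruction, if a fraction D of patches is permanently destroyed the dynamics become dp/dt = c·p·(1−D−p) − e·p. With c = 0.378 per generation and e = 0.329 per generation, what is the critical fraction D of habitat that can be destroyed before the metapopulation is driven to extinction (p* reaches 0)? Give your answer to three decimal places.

The nontrivial equilibrium is p* = (1−D) − e/c; extinction occurs when this hits zero.
So D_crit = 1 − e/c = 1 − 0.329/0.378 = 1 − 0.8704 = 0.1296.
Note this equals the original equilibrium occupancy — the Levins extinction-debt result.

0.130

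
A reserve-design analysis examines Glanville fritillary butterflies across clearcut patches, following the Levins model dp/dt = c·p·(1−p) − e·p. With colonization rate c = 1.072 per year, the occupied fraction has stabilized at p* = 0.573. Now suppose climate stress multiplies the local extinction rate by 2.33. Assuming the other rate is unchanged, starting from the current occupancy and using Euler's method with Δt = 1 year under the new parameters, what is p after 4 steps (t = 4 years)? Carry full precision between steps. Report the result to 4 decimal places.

Balance c(1−p*) = e gives e = 1.072×(1 − 0.57300) = 0.45774.
Starting from p₀ = 0.57300; update p ← p + (dp/dt)·Δt with the new parameters.
step 1: Δp = -0.34884, p = 0.22416
step 2: Δp = -0.05264, p = 0.17152
step 3: Δp = -0.03060, p = 0.14092
step 4: Δp = -0.02052, p = 0.12040

0.1204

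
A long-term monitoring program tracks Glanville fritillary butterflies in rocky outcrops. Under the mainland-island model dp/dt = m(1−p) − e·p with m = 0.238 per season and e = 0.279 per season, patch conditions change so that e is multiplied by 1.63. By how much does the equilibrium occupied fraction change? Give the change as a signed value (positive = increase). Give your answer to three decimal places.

Before: p* = 0.238/(0.238+0.279) = 0.4603.
After: m = 0.238, e = 0.45477; p* = 0.238/0.6928 = 0.3435.
Δp* = 0.3435 − 0.4603 = -0.1168.

-0.117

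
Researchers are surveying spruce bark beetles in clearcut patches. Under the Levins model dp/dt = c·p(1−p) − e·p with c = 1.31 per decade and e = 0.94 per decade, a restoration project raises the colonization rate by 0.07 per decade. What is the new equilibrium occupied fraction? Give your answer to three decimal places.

0.319

Before: p* = 1 − 0.94/1.31 = 0.2824.
After the change, c = 1.38, e = 0.94, so p* = 1 − 0.94/1.38 = 0.3188.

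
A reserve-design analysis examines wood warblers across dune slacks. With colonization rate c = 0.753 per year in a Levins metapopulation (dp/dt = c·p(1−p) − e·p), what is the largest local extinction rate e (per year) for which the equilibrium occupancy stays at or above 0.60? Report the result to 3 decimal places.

0.301

1 − e/c ≥ 0.60 ⇒ e ≤ c(1 − 0.60) = 0.753 × 0.4000.
e_max = 0.3012.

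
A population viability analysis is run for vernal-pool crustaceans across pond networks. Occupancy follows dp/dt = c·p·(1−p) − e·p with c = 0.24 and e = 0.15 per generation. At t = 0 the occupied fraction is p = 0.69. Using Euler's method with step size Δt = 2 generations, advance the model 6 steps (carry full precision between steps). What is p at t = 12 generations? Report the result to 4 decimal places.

0.4281

Update rule: p ← p + [c·p·(1−p) − e·p]·Δt with Δt = 2.
t = 2: p = 0.69000 + (-0.10433) = 0.58567
t = 4: p = 0.58567 + (-0.05922) = 0.52645
t = 6: p = 0.52645 + (-0.03827) = 0.48818
t = 8: p = 0.48818 + (-0.02652) = 0.46166
t = 10: p = 0.46166 + (-0.01920) = 0.44245
t = 12: p = 0.44245 + (-0.01433) = 0.42813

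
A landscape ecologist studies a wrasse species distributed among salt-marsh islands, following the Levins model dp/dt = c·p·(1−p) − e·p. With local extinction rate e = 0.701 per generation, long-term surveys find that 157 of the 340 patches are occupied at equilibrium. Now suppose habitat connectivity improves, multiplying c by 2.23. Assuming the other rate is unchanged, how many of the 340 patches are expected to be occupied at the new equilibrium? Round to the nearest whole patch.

Observed p* = 157/340 = 0.46176.
Balance c(1−p*) = e gives c = e/(1 − 0.46176) = 0.701/0.53824 = 1.30239.
New p* = 1 − e/c = 1 − 0.70100/2.90433 = 0.75864.
Expected occupied = 340 × 0.75864 = 257.94 ≈ 258.

258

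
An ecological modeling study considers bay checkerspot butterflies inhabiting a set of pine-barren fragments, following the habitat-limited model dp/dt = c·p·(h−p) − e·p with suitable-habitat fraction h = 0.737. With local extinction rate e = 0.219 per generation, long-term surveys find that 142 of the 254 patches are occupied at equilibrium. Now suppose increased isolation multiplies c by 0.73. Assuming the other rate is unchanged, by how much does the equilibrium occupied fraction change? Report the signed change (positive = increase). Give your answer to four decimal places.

Observed p* = 142/254 = 0.55906.
Balance c(h−p*) = e gives c = e/(0.737 − 0.55906) = 0.219/0.17794 = 1.23075.
New p* = 0.737 − e/c = 0.737 − 0.21900/0.89845 = 0.49325.
Δp* = 0.49325 − 0.55906 = -0.06581.

-0.0658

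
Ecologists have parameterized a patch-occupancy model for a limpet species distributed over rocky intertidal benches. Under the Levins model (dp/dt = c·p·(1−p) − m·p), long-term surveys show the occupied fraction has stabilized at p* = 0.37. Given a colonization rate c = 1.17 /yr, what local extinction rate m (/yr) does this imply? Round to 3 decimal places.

At equilibrium c(1−p*) = m.
m = 1.17 × (1 − 0.37) = 1.17 × 0.6300 = 0.7371.

0.737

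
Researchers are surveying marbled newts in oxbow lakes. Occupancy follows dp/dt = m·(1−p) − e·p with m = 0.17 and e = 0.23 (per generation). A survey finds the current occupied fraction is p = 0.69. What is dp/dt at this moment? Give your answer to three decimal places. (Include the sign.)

Colonization term: m·(1−p) = 0.17×0.3100 = 0.05270.
Extinction term: e·p = 0.15870.
dp/dt = 0.05270 − 0.15870 = -0.10600.

-0.106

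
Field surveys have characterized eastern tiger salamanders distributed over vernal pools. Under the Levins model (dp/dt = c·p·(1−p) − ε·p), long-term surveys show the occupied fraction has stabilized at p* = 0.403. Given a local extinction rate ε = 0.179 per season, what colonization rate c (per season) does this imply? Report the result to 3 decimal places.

0.300

At equilibrium c(1−p*) = ε, so c = ε/(1−p*).
c = 0.179/(1 − 0.403) = 0.179/0.5970 = 0.2998.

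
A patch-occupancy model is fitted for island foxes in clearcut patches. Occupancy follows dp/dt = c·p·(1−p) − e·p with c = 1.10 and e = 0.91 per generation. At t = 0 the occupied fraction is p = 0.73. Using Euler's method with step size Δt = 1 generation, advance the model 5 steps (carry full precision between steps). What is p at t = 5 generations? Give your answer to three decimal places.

0.204

Update rule: p ← p + [c·p·(1−p) − e·p]·Δt with Δt = 1.
step 1: Δp = -0.44749, p = 0.28251
step 2: Δp = -0.03412, p = 0.24839
step 3: Δp = -0.02067, p = 0.22772
step 4: Δp = -0.01377, p = 0.21394
step 5: Δp = -0.00970, p = 0.20424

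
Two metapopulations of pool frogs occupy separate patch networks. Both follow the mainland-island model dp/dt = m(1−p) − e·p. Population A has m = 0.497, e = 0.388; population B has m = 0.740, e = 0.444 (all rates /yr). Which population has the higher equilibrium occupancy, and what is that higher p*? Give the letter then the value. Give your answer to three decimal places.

B, 0.625

A: p*_A = m/(m+e) = 0.497/0.8850 = 0.5616.
B: p*_B = 0.740/1.1840 = 0.6250.
B is higher at 0.6250.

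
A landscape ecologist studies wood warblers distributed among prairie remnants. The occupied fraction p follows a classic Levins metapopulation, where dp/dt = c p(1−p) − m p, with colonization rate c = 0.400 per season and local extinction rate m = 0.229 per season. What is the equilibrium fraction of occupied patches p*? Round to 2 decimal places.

Setting dp/dt = 0 and dividing through by p* gives c·(1−p*) = m.
So p* = 1 − m/c = 1 − 0.229/0.400 = 1 − 0.5725 = 0.4275.

0.43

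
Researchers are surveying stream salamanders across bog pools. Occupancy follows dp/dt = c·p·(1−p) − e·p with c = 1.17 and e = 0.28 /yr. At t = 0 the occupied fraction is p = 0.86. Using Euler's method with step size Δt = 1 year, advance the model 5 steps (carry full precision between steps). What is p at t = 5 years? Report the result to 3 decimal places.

0.761

Update rule: p ← p + [c·p·(1−p) − e·p]·Δt with Δt = 1.
p: 0.86000 → 0.76007  (Δp = -0.09993)
p: 0.76007 → 0.76062  (Δp = +0.00055)
p: 0.76062 → 0.76068  (Δp = +0.00006)
p: 0.76068 → 0.76068  (Δp = +0.00001)
p: 0.76068 → 0.76068  (Δp = +0.00000)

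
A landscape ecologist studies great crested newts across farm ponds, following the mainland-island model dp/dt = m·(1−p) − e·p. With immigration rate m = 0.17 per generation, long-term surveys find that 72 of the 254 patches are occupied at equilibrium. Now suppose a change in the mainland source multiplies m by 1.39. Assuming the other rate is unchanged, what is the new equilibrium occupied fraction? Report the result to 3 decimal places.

0.355

Observed p* = 72/254 = 0.28346.
Balance m(1−p*) = e·p* gives e = m(1−p*)/p* = 0.17×0.71654/0.28346 = 0.42973.
New p* = m/(m+e) = 0.23630/(0.23630+0.42973) = 0.35479.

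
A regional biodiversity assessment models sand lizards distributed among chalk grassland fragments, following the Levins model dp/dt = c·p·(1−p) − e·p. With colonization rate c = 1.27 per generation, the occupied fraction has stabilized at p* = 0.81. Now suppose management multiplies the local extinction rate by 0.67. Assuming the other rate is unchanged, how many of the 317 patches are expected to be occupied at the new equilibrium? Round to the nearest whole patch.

277

Balance c(1−p*) = e gives e = 1.27×(1 − 0.81000) = 0.24130.
New p* = 1 − e/c = 1 − 0.16167/1.27000 = 0.87270.
Expected occupied = 317 × 0.87270 = 276.65 ≈ 277.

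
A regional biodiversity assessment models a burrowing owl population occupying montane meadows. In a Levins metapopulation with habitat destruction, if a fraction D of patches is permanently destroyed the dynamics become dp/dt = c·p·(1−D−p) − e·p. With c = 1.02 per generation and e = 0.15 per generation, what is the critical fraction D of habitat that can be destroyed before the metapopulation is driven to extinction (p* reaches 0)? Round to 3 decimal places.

0.853

The nontrivial equilibrium is p* = (1−D) − e/c; extinction occurs when this hits zero.
So D_crit = 1 − e/c = 1 − 0.15/1.02 = 1 − 0.1471 = 0.8529.
Note this equals the original equilibrium occupancy — the Levins extinction-debt result.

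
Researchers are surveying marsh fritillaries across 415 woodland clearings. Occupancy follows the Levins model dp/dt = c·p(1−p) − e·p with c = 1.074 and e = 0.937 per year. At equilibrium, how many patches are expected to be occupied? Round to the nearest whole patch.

53

p* = 1 − e/c = 1 − 0.937/1.074 = 0.1276.
Expected occupied patches = N × p* = 415 × 0.1276 = 52.94 ≈ 53.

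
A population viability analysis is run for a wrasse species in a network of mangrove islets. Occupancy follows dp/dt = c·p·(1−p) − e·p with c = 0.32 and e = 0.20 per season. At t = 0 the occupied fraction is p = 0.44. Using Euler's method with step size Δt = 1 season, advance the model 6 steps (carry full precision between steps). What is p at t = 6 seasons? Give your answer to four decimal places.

Update rule: p ← p + [c·p·(1−p) − e·p]·Δt with Δt = 1.
p: 0.44000 → 0.43085  (Δp = -0.00915)
p: 0.43085 → 0.42315  (Δp = -0.00770)
p: 0.42315 → 0.41663  (Δp = -0.00652)
p: 0.41663 → 0.41108  (Δp = -0.00555)
p: 0.41108 → 0.40633  (Δp = -0.00475)
p: 0.40633 → 0.40226  (Δp = -0.00407)

0.4023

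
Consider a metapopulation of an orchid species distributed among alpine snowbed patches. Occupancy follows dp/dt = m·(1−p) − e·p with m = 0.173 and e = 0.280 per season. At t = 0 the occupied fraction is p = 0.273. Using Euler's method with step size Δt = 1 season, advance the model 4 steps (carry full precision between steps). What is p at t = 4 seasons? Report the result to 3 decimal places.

Update rule: p ← p + [m·(1−p) − e·p]·Δt with Δt = 1.
step 1: Δp = +0.04933, p = 0.32233
step 2: Δp = +0.02698, p = 0.34932
step 3: Δp = +0.01476, p = 0.36408
step 4: Δp = +0.00807, p = 0.37215

0.372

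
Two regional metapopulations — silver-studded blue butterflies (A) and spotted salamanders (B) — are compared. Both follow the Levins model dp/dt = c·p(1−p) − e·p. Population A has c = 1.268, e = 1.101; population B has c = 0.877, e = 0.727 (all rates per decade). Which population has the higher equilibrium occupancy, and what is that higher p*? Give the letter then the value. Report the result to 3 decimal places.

A: p*_A = 1 − 1.101/1.268 = 0.1317.
B: p*_B = 1 − 0.727/0.877 = 0.1710.
B is higher at 0.1710.

B, 0.171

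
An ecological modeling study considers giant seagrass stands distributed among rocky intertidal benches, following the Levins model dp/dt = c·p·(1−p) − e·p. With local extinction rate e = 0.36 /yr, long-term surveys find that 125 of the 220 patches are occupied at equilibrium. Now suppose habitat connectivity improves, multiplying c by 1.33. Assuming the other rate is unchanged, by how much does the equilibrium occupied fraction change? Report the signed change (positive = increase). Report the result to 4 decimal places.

Observed p* = 125/220 = 0.56818.
Balance c(1−p*) = e gives c = e/(1 − 0.56818) = 0.36/0.43182 = 0.83368.
New p* = 1 − e/c = 1 − 0.36000/1.10879 = 0.67532.
Δp* = 0.67532 − 0.56818 = +0.10714.

0.1071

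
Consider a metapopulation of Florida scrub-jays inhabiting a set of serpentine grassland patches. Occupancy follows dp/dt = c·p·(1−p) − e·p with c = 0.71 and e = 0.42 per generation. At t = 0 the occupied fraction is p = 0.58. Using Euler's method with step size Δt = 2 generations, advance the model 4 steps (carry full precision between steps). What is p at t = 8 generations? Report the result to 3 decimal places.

0.410

Update rule: p ← p + [c·p·(1−p) − e·p]·Δt with Δt = 2.
  1  |  dp/dt·Δt = -0.141288  |  p_1 = 0.438712
  2  |  dp/dt·Δt = -0.018852  |  p_2 = 0.419860
  3  |  dp/dt·Δt = -0.006802  |  p_3 = 0.413058
  4  |  dp/dt·Δt = -0.002702  |  p_4 = 0.410356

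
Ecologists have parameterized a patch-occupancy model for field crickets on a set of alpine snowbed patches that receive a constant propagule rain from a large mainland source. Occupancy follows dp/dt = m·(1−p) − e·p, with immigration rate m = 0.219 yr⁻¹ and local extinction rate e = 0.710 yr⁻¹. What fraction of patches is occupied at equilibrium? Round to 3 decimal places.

Setting dp/dt = 0: m − m·p* = e·p*, so m = (m+e)·p*.
p* = m/(m+e) = 0.219/(0.219+0.710) = 0.219/0.9290 = 0.2357.

0.236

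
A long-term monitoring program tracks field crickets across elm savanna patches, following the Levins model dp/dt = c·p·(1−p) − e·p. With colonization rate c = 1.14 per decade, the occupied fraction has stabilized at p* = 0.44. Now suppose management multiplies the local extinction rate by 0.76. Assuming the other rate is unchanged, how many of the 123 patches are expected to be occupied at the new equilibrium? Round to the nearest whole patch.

71

Balance c(1−p*) = e gives e = 1.14×(1 − 0.44000) = 0.63840.
New p* = 1 − e/c = 1 − 0.48518/1.14000 = 0.57440.
Expected occupied = 123 × 0.57440 = 70.65 ≈ 71.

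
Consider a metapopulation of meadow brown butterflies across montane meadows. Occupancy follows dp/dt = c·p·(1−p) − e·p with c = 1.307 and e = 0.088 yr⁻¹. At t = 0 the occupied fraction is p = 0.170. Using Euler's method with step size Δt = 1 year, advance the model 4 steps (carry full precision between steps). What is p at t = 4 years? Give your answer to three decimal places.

0.942

Update rule: p ← p + [c·p·(1−p) − e·p]·Δt with Δt = 1.
t = 1: p = 0.17000 + (+0.16946) = 0.33946
t = 2: p = 0.33946 + (+0.26319) = 0.60265
t = 3: p = 0.60265 + (+0.25995) = 0.86259
t = 4: p = 0.86259 + (+0.07900) = 0.94160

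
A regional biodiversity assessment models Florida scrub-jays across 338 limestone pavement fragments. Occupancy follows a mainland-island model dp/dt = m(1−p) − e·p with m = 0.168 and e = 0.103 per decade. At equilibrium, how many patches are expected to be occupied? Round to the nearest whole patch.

p* = m/(m+e) = 0.168/0.2710 = 0.6199.
Expected occupied patches = N × p* = 338 × 0.6199 = 209.54 ≈ 210.

210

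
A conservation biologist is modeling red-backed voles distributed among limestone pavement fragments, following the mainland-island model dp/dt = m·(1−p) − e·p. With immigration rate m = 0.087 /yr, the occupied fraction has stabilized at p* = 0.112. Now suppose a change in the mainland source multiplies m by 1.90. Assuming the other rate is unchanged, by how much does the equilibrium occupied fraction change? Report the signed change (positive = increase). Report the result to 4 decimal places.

0.0813

Balance m(1−p*) = e·p* gives e = m(1−p*)/p* = 0.087×0.88800/0.11200 = 0.68979.
New p* = m/(m+e) = 0.16530/(0.16530+0.68979) = 0.19331.
Δp* = 0.19331 − 0.11200 = +0.08131.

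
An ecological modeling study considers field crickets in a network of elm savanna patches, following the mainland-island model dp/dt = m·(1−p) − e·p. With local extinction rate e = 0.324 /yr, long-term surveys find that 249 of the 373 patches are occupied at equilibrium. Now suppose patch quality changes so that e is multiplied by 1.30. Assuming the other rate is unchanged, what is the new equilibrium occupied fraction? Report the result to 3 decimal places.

Observed p* = 249/373 = 0.66756.
Balance m(1−p*) = e·p* gives m = e·p*/(1−p*) = 0.324×0.66756/0.33244 = 0.65061.
New p* = m/(m+e) = 0.65061/(0.65061+0.42120) = 0.60702.

0.607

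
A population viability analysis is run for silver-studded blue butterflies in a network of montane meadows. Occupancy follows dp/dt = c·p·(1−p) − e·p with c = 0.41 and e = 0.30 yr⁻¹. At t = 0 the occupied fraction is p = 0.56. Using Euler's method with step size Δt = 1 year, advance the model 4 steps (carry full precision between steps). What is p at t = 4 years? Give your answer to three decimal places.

0.390

Update rule: p ← p + [c·p·(1−p) − e·p]·Δt with Δt = 1.
p: 0.56000 → 0.49302  (Δp = -0.06698)
p: 0.49302 → 0.44760  (Δp = -0.04543)
p: 0.44760 → 0.41469  (Δp = -0.03290)
p: 0.41469 → 0.38980  (Δp = -0.02489)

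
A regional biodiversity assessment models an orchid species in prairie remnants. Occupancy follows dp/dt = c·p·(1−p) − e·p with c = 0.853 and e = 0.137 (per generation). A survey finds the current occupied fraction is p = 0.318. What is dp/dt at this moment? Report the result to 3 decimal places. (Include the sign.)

Colonization term: c·p·(1−p) = 0.853×0.318×0.6820 = 0.18500.
Extinction term: e·p = 0.04357.
dp/dt = 0.18500 − 0.04357 = 0.14143.

0.141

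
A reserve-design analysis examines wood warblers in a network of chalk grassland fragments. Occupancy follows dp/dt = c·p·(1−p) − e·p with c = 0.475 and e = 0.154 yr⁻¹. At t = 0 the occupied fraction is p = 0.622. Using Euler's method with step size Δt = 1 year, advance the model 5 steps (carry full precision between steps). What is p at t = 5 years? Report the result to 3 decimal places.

Update rule: p ← p + [c·p·(1−p) − e·p]·Δt with Δt = 1.
t = 1: p = 0.62200 + (+0.01589) = 0.63789
t = 2: p = 0.63789 + (+0.01148) = 0.64937
t = 3: p = 0.64937 + (+0.00815) = 0.65752
t = 4: p = 0.65752 + (+0.00571) = 0.66323
t = 5: p = 0.66323 + (+0.00396) = 0.66719

0.667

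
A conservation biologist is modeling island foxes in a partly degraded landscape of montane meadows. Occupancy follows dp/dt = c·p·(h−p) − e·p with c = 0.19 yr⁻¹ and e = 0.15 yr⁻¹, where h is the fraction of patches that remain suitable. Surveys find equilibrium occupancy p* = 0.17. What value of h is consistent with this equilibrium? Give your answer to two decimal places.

0.96

At equilibrium c(h−p*) = e, so h = p* + e/c.
h = 0.17 + 0.15/0.19 = 0.17 + 0.7895 = 0.9595.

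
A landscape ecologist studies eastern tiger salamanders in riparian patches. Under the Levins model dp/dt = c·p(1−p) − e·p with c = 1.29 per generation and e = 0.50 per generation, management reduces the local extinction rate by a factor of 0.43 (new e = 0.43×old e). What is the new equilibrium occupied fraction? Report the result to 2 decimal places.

0.83

Before: p* = 1 − 0.50/1.29 = 0.6124.
After the change, c = 1.29, e = 0.215, so p* = 1 − 0.215/1.29 = 0.8333.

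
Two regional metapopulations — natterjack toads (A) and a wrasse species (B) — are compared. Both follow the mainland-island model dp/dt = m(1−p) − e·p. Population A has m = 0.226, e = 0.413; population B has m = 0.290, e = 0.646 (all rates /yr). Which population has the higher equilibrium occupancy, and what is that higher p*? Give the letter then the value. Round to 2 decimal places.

A, 0.35

A: p*_A = m/(m+e) = 0.226/0.6390 = 0.3537.
B: p*_B = 0.290/0.9360 = 0.3098.
A is higher at 0.3537.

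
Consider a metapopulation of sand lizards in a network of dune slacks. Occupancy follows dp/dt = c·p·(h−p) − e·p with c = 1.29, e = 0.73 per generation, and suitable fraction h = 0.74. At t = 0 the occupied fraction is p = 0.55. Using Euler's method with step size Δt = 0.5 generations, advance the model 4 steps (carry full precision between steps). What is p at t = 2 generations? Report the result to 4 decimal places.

Update rule: p ← p + [c·p·(h−p) − e·p]·Δt with Δt = 0.5.
step 1: Δp = -0.13335, p = 0.41665
step 2: Δp = -0.06518, p = 0.35147
step 3: Δp = -0.04021, p = 0.31126
step 4: Δp = -0.02754, p = 0.28373

0.2837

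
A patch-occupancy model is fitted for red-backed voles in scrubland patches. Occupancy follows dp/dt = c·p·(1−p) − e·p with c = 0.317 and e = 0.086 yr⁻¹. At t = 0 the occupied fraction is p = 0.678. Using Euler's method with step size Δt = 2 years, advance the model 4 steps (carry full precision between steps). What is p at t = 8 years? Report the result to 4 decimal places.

0.7239

Update rule: p ← p + [c·p·(1−p) − e·p]·Δt with Δt = 2.
t = 2: p = 0.67800 + (+0.02180) = 0.69980
t = 4: p = 0.69980 + (+0.01283) = 0.71262
t = 6: p = 0.71262 + (+0.00727) = 0.71989
t = 8: p = 0.71989 + (+0.00402) = 0.72391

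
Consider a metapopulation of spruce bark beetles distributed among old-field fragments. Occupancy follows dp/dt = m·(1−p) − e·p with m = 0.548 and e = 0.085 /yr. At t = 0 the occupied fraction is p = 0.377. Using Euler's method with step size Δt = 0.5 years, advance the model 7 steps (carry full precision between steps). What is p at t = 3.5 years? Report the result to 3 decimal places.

0.832

Update rule: p ← p + [m·(1−p) − e·p]·Δt with Δt = 0.5.
  1  |  dp/dt·Δt = +0.154680  |  p_1 = 0.531680
  2  |  dp/dt·Δt = +0.105723  |  p_2 = 0.637403
  3  |  dp/dt·Δt = +0.072262  |  p_3 = 0.709665
  4  |  dp/dt·Δt = +0.049391  |  p_4 = 0.759056
  5  |  dp/dt·Δt = +0.033759  |  p_5 = 0.792815
  6  |  dp/dt·Δt = +0.023074  |  p_6 = 0.815889
  7  |  dp/dt·Δt = +0.015771  |  p_7 = 0.831660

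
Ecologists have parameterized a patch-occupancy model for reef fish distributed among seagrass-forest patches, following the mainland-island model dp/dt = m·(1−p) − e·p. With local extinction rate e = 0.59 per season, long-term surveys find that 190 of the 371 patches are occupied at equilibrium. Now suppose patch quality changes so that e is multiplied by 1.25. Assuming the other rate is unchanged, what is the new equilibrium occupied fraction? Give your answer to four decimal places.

Observed p* = 190/371 = 0.51213.
Balance m(1−p*) = e·p* gives m = e·p*/(1−p*) = 0.59×0.51213/0.48787 = 0.61934.
New p* = m/(m+e) = 0.61934/(0.61934+0.73750) = 0.45646.

0.4565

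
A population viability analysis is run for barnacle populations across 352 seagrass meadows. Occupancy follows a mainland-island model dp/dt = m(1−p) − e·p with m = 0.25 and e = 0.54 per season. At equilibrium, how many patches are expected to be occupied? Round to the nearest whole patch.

p* = m/(m+e) = 0.25/0.7900 = 0.3165.
Expected occupied patches = N × p* = 352 × 0.3165 = 111.39 ≈ 111.

111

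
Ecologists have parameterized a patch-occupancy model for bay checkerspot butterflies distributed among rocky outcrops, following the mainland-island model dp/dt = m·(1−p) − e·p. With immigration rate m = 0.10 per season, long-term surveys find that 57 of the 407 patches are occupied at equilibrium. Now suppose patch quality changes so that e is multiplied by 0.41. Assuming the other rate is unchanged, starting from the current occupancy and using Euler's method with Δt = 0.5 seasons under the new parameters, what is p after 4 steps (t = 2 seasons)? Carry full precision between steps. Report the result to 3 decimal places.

Observed p* = 57/407 = 0.14005.
Balance m(1−p*) = e·p* gives e = m(1−p*)/p* = 0.10×0.85995/0.14005 = 0.61404.
Starting from p₀ = 0.14005; update p ← p + (dp/dt)·Δt with the new parameters.
t = 0.5: p = 0.14005 + (+0.02537) = 0.16542
t = 1: p = 0.16542 + (+0.02091) = 0.18632
t = 1.5: p = 0.18632 + (+0.01723) = 0.20355
t = 2: p = 0.20355 + (+0.01420) = 0.21775

0.218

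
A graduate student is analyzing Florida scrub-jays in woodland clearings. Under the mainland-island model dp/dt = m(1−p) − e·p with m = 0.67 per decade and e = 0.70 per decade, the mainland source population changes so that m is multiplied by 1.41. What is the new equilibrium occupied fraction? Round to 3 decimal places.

0.574

Before: p* = 0.67/(0.67+0.70) = 0.4891.
After: m = 0.9447, e = 0.7; p* = 0.9447/1.6447 = 0.5744.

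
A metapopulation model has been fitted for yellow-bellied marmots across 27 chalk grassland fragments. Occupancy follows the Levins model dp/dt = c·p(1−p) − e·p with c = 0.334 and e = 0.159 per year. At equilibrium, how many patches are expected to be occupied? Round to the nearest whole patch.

14

p* = 1 − e/c = 1 − 0.159/0.334 = 0.5240.
Expected occupied patches = N × p* = 27 × 0.5240 = 14.15 ≈ 14.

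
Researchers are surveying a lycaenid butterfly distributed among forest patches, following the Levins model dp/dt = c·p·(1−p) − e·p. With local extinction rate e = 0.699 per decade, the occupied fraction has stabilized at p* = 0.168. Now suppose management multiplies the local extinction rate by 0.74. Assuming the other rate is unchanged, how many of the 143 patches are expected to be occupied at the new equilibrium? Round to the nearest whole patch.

Balance c(1−p*) = e gives c = e/(1 − 0.16800) = 0.699/0.83200 = 0.84014.
New p* = 1 − e/c = 1 − 0.51726/0.84014 = 0.38432.
Expected occupied = 143 × 0.38432 = 54.96 ≈ 55.

55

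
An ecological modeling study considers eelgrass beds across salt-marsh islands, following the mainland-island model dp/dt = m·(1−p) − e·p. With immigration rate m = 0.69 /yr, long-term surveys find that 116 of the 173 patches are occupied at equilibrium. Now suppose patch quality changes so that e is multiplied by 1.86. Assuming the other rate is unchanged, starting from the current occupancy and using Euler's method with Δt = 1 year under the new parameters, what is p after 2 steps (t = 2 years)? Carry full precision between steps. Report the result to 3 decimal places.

0.538

Observed p* = 116/173 = 0.67052.
Balance m(1−p*) = e·p* gives e = m(1−p*)/p* = 0.69×0.32948/0.67052 = 0.33905.
Starting from p₀ = 0.67052; update p ← p + (dp/dt)·Δt with the new parameters.
  1  |  dp/dt·Δt = -0.195513  |  p_1 = 0.475007
  2  |  dp/dt·Δt = +0.062689  |  p_2 = 0.537696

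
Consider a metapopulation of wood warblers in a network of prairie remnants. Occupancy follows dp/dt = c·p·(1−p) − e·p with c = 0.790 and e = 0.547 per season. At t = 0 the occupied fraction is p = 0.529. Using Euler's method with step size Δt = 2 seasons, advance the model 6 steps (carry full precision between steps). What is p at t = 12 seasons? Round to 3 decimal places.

Update rule: p ← p + [c·p·(1−p) − e·p]·Δt with Δt = 2.
step 1: Δp = -0.18505, p = 0.34395
step 2: Δp = -0.01975, p = 0.32419
step 3: Δp = -0.00850, p = 0.31569
step 4: Δp = -0.00404, p = 0.31165
step 5: Δp = -0.00200, p = 0.30965
step 6: Δp = -0.00101, p = 0.30865

0.309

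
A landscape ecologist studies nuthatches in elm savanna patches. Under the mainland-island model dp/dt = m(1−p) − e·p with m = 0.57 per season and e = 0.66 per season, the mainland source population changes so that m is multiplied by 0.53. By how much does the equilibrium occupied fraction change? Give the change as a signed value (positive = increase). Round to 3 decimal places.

Before: p* = 0.57/(0.57+0.66) = 0.4634.
After: m = 0.3021, e = 0.66; p* = 0.3021/0.9621 = 0.3140.
Δp* = 0.3140 − 0.4634 = -0.1494.

-0.149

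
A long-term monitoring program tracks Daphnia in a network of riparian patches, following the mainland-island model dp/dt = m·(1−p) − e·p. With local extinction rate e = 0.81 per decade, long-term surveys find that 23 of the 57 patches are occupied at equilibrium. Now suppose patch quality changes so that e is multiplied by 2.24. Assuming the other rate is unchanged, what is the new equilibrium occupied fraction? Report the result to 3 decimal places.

Observed p* = 23/57 = 0.40351.
Balance m(1−p*) = e·p* gives m = e·p*/(1−p*) = 0.81×0.40351/0.59649 = 0.54794.
New p* = m/(m+e) = 0.54794/(0.54794+1.81440) = 0.23195.

0.232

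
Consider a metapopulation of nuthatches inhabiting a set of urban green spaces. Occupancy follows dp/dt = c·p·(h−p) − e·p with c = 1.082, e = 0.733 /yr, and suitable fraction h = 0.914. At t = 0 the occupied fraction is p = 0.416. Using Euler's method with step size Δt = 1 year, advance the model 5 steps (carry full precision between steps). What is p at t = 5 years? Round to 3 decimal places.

0.258

Update rule: p ← p + [c·p·(h−p) − e·p]·Δt with Δt = 1.
step 1: Δp = -0.08077, p = 0.33523
step 2: Δp = -0.03579, p = 0.29944
step 3: Δp = -0.02037, p = 0.27906
step 4: Δp = -0.01284, p = 0.26623
step 5: Δp = -0.00855, p = 0.25768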